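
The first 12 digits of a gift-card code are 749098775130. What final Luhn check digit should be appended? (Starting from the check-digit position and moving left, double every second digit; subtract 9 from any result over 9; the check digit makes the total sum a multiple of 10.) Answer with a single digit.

8

Partial digits right→left: 0 3 1 5 7 7 8 9 0 9 4 7
Double every second digit counting from the check-digit position (so the 1st, 3rd, 5th, ... of the partial from the right).
  doubled (with −9 where >9): 0 2 5 7 0 8 → sum 22
  kept as-is: 3 5 7 9 9 7 → sum 40
Total = 22 + 40 = 62.
Check digit = (10 − (62 mod 10)) mod 10 = 8.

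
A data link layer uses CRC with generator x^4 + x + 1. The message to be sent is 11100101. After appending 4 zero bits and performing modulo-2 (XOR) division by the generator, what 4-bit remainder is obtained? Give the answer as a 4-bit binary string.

Append 4 zeros: 111001010000. Divide by 10011 (XOR where the leading bit is 1):
  pos 0: 11100 XOR 10011 = 01111
  pos 1: 11111 XOR 10011 = 01100
  pos 2: 11000 XOR 10011 = 01011
  pos 3: 10111 XOR 10011 = 00100
  pos 5: 10000 XOR 10011 = 00011
Remainder (last 4 bits) = 1100. This is the CRC / FCS.

1100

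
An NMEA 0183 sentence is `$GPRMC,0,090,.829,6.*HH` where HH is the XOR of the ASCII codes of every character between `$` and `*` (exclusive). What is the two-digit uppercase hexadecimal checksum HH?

47

XOR the ASCII codes of the payload characters:
  'G' = 0x47 → acc = 0x47
  'P' = 0x50 → acc = 0x17
  'R' = 0x52 → acc = 0x45
  'M' = 0x4D → acc = 0x08
  'C' = 0x43 → acc = 0x4B
  ',' = 0x2C → acc = 0x67
  '0' = 0x30 → acc = 0x57
  ',' = 0x2C → acc = 0x7B
  '0' = 0x30 → acc = 0x4B
  '9' = 0x39 → acc = 0x72
  '0' = 0x30 → acc = 0x42
  ',' = 0x2C → acc = 0x6E
  '.' = 0x2E → acc = 0x40
  '8' = 0x38 → acc = 0x78
  '2' = 0x32 → acc = 0x4A
  '9' = 0x39 → acc = 0x73
  ',' = 0x2C → acc = 0x5F
  '6' = 0x36 → acc = 0x69
  '.' = 0x2E → acc = 0x47
Checksum = 0x47.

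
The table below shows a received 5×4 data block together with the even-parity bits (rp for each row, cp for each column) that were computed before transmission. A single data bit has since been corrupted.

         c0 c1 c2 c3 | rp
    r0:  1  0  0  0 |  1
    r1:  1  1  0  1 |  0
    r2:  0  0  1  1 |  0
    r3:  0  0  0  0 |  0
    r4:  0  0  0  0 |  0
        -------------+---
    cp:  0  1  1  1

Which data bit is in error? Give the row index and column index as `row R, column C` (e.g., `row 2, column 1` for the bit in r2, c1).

Recompute each row's even parity and compare to rp:
  r0: data parity 1, sent rp 1 → ok
  r1: data parity 1, sent rp 0 → mismatch
  r2: data parity 0, sent rp 0 → ok
  r3: data parity 0, sent rp 0 → ok
  r4: data parity 0, sent rp 0 → ok
Recompute each column's even parity and compare to cp:
  c0: data parity 0, sent cp 0 → ok
  c1: data parity 1, sent cp 1 → ok
  c2: data parity 1, sent cp 1 → ok
  c3: data parity 0, sent cp 1 → mismatch
Exactly one row (r1) and one column (c3) fail → the flipped bit is at their intersection.

row 1, column 3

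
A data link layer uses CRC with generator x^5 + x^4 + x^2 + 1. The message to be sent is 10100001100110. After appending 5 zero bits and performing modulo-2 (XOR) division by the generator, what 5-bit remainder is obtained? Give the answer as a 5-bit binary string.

10111

Append 5 zeros: 1010000110011000000. Divide by 110101 (XOR where the leading bit is 1):
  pos 0: 101000 XOR 110101 = 011101
  pos 1: 111010 XOR 110101 = 001111
  pos 3: 111111 XOR 110101 = 001010
  pos 5: 101000 XOR 110101 = 011101
  pos 6: 111011 XOR 110101 = 001110
  pos 8: 111010 XOR 110101 = 001111
  pos 10: 111100 XOR 110101 = 001001
  pos 12: 100100 XOR 110101 = 010001
  pos 13: 100010 XOR 110101 = 010111
Remainder (last 5 bits) = 10111. This is the CRC / FCS.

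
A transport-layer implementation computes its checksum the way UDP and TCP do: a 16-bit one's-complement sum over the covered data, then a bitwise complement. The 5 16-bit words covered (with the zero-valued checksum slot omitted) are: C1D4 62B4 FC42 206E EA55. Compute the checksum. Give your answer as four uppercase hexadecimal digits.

One's-complement addition (fold any carry out of bit 15 back into bit 0):
  0xC1D4 + 0x62B4 = 0x12488 → wrap carry → 0x2489
  0x2489 + 0xFC42 = 0x120CB → wrap carry → 0x20CC
  0x20CC + 0x206E = 0x0413A
  0x413A + 0xEA55 = 0x12B8F → wrap carry → 0x2B90
One's-complement sum = 0x2B90.
Checksum = ~0x2B90 & 0xFFFF = 0xD46F.

D46F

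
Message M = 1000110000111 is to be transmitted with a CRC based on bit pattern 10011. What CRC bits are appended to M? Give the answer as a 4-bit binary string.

1010

Append 4 zeros: 10001100001110000. Divide by 10011 (XOR where the leading bit is 1):
  pos 0: 10001 XOR 10011 = 00010
  pos 3: 10100 XOR 10011 = 00111
  pos 5: 11100 XOR 10011 = 01111
  pos 6: 11111 XOR 10011 = 01100
  pos 7: 11001 XOR 10011 = 01010
  pos 8: 10101 XOR 10011 = 00110
  pos 10: 11000 XOR 10011 = 01011
  pos 11: 10110 XOR 10011 = 00101
Remainder (last 4 bits) = 1010. This is the CRC / FCS.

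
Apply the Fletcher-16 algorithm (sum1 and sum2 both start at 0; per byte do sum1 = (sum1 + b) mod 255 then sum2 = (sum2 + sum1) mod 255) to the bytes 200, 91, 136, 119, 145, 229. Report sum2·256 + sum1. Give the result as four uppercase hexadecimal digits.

0F9B

Running sums (mod 255):
  after byte 0 (200): sum1=200, sum2=200
  after byte 1 (91): sum1=36, sum2=236
  after byte 2 (136): sum1=172, sum2=153
  after byte 3 (119): sum1=36, sum2=189
  after byte 4 (145): sum1=181, sum2=115
  after byte 5 (229): sum1=155, sum2=15
Checksum = sum2·256 + sum1 = 15·256 + 155 = 3995 = 0x0F9B.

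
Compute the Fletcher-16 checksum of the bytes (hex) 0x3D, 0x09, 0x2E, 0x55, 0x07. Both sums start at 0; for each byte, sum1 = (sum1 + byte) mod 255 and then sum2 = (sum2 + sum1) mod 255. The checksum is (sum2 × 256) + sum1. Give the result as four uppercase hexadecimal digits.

92D0

Running sums (mod 255):
  after byte 0 (0x3D): sum1=61, sum2=61
  after byte 1 (0x09): sum1=70, sum2=131
  after byte 2 (0x2E): sum1=116, sum2=247
  after byte 3 (0x55): sum1=201, sum2=193
  after byte 4 (0x07): sum1=208, sum2=146
Checksum = sum2·256 + sum1 = 146·256 + 208 = 37584 = 0x92D0.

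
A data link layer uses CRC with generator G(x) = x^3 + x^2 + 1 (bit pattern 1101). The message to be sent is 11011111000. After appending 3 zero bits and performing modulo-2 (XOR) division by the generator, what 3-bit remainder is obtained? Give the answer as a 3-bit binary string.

001

Append 3 zeros: 11011111000000. Divide by 1101 (XOR where the leading bit is 1):
  pos 0: 1101 XOR 1101 = 0000
  pos 4: 1111 XOR 1101 = 0010
  pos 6: 1000 XOR 1101 = 0101
  pos 7: 1010 XOR 1101 = 0111
  pos 8: 1110 XOR 1101 = 0011
  pos 10: 1100 XOR 1101 = 0001
Remainder (last 3 bits) = 001. This is the CRC / FCS.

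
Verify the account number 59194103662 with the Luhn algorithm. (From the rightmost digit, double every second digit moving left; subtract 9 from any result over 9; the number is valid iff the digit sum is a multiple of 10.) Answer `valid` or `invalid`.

invalid

From the right, keep odd positions and double even positions (subtract 9 from any doubled value over 9):
  doubled (positions 2,4,...): 3 6 2 9 9 → sum 29
  kept (positions 1,3,...): 2 6 0 4 1 5 → sum 18
Total = 47.
47 mod 10 = 7, so the number is invalid.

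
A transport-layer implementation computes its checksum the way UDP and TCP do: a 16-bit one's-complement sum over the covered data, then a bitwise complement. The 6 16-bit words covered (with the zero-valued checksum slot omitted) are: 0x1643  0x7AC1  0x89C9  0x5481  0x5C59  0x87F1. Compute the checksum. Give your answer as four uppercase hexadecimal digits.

AC65

One's-complement addition (fold any carry out of bit 15 back into bit 0):
  0x1643 + 0x7AC1 = 0x09104
  0x9104 + 0x89C9 = 0x11ACD → wrap carry → 0x1ACE
  0x1ACE + 0x5481 = 0x06F4F
  0x6F4F + 0x5C59 = 0x0CBA8
  0xCBA8 + 0x87F1 = 0x15399 → wrap carry → 0x539A
One's-complement sum = 0x539A.
Checksum = ~0x539A & 0xFFFF = 0xAC65.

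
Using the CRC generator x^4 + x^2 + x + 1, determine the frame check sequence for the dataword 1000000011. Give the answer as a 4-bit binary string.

Append 4 zeros: 10000000110000. Divide by 10111 (XOR where the leading bit is 1):
  pos 0: 10000 XOR 10111 = 00111
  pos 2: 11100 XOR 10111 = 01011
  pos 3: 10110 XOR 10111 = 00001
  pos 7: 11100 XOR 10111 = 01011
  pos 8: 10110 XOR 10111 = 00001
Remainder (last 4 bits) = 0010. This is the CRC / FCS.

0010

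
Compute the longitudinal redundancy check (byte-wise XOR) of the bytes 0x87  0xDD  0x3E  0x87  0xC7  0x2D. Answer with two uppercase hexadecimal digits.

XOR the bytes together:
  start with 0x87
  0x87 ⊕ 0xDD = 0x5A
  0x5A ⊕ 0x3E = 0x64
  0x64 ⊕ 0x87 = 0xE3
  0xE3 ⊕ 0xC7 = 0x24
  0x24 ⊕ 0x2D = 0x09

09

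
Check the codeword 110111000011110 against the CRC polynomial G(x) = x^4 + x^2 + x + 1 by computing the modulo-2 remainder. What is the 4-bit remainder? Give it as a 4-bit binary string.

1000

Modulo-2 division of 110111000011110 by 10111:
  pos 0: 11011 XOR 10111 = 01100
  pos 1: 11001 XOR 10111 = 01110
  pos 2: 11100 XOR 10111 = 01011
  pos 3: 10110 XOR 10111 = 00001
  pos 7: 10011 XOR 10111 = 00100
  pos 9: 10011 XOR 10111 = 00100
Remainder = 1000 (nonzero — an error is detected).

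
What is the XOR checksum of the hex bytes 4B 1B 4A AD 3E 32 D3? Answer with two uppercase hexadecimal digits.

XOR the bytes together:
  start with 0x4B
  0x4B ⊕ 0x1B = 0x50
  0x50 ⊕ 0x4A = 0x1A
  0x1A ⊕ 0xAD = 0xB7
  0xB7 ⊕ 0x3E = 0x89
  0x89 ⊕ 0x32 = 0xBB
  0xBB ⊕ 0xD3 = 0x68

68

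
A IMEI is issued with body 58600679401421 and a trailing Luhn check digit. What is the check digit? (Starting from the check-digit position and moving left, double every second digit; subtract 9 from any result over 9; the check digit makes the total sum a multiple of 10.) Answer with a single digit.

6

Partial digits right→left: 1 2 4 1 0 4 9 7 6 0 0 6 8 5
Double every second digit counting from the check-digit position (so the 1st, 3rd, 5th, ... of the partial from the right).
  doubled (with −9 where >9): 2 8 0 9 3 0 7 → sum 29
  kept as-is: 2 1 4 7 0 6 5 → sum 25
Total = 29 + 25 = 54.
Check digit = (10 − (54 mod 10)) mod 10 = 6.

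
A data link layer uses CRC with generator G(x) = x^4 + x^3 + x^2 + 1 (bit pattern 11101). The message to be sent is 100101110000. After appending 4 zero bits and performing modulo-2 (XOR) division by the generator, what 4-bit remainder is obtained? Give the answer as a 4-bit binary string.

1011

Append 4 zeros: 1001011100000000. Divide by 11101 (XOR where the leading bit is 1):
  pos 0: 10010 XOR 11101 = 01111
  pos 1: 11111 XOR 11101 = 00010
  pos 4: 10110 XOR 11101 = 01011
  pos 5: 10110 XOR 11101 = 01011
  pos 6: 10110 XOR 11101 = 01011
  pos 7: 10110 XOR 11101 = 01011
  pos 8: 10110 XOR 11101 = 01011
  pos 9: 10110 XOR 11101 = 01011
  pos 10: 10110 XOR 11101 = 01011
  pos 11: 10110 XOR 11101 = 01011
Remainder (last 4 bits) = 1011. This is the CRC / FCS.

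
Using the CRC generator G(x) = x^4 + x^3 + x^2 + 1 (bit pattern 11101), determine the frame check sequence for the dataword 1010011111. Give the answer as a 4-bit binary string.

Append 4 zeros: 10100111110000. Divide by 11101 (XOR where the leading bit is 1):
  pos 0: 10100 XOR 11101 = 01001
  pos 1: 10011 XOR 11101 = 01110
  pos 2: 11101 XOR 11101 = 00000
  pos 7: 11100 XOR 11101 = 00001
Remainder (last 4 bits) = 0100. This is the CRC / FCS.

0100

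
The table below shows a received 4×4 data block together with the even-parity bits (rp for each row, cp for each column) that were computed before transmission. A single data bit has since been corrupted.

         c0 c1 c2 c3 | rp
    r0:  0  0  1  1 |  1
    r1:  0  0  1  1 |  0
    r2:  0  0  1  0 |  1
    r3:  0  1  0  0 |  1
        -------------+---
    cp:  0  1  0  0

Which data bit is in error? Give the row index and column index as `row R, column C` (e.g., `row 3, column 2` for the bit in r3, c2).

row 0, column 2

Recompute each row's even parity and compare to rp:
  r0: data parity 0, sent rp 1 → mismatch
  r1: data parity 0, sent rp 0 → ok
  r2: data parity 1, sent rp 1 → ok
  r3: data parity 1, sent rp 1 → ok
Recompute each column's even parity and compare to cp:
  c0: data parity 0, sent cp 0 → ok
  c1: data parity 1, sent cp 1 → ok
  c2: data parity 1, sent cp 0 → mismatch
  c3: data parity 0, sent cp 0 → ok
Exactly one row (r0) and one column (c2) fail → the flipped bit is at their intersection.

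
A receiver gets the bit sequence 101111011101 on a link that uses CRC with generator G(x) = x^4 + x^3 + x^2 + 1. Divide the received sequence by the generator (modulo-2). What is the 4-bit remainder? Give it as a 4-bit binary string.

0100

Modulo-2 division of 101111011101 by 11101:
  pos 0: 10111 XOR 11101 = 01010
  pos 1: 10101 XOR 11101 = 01000
  pos 2: 10000 XOR 11101 = 01101
  pos 3: 11011 XOR 11101 = 00110
  pos 5: 11011 XOR 11101 = 00110
  pos 7: 11001 XOR 11101 = 00100
Remainder = 0100 (nonzero — an error is detected).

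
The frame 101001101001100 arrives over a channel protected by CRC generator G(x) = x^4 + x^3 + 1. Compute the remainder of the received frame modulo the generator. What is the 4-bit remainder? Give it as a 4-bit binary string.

0111

Modulo-2 division of 101001101001100 by 11001:
  pos 0: 10100 XOR 11001 = 01101
  pos 1: 11011 XOR 11001 = 00010
  pos 4: 10101 XOR 11001 = 01100
  pos 5: 11000 XOR 11001 = 00001
  pos 9: 10110 XOR 11001 = 01111
  pos 10: 11110 XOR 11001 = 00111
Remainder = 0111 (nonzero — an error is detected).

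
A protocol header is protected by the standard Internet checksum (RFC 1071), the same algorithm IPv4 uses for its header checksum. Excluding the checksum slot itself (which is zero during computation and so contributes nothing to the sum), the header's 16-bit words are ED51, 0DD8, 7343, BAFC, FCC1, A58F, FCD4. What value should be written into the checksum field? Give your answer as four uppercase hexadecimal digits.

One's-complement addition (fold any carry out of bit 15 back into bit 0):
  0xED51 + 0x0DD8 = 0x0FB29
  0xFB29 + 0x7343 = 0x16E6C → wrap carry → 0x6E6D
  0x6E6D + 0xBAFC = 0x12969 → wrap carry → 0x296A
  0x296A + 0xFCC1 = 0x1262B → wrap carry → 0x262C
  0x262C + 0xA58F = 0x0CBBB
  0xCBBB + 0xFCD4 = 0x1C88F → wrap carry → 0xC890
One's-complement sum = 0xC890.
Checksum = ~0xC890 & 0xFFFF = 0x376F.

376F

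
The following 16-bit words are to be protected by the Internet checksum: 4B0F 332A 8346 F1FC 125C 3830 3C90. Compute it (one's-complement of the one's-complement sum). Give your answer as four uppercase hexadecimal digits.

One's-complement addition (fold any carry out of bit 15 back into bit 0):
  0x4B0F + 0x332A = 0x07E39
  0x7E39 + 0x8346 = 0x1017F → wrap carry → 0x0180
  0x0180 + 0xF1FC = 0x0F37C
  0xF37C + 0x125C = 0x105D8 → wrap carry → 0x05D9
  0x05D9 + 0x3830 = 0x03E09
  0x3E09 + 0x3C90 = 0x07A99
One's-complement sum = 0x7A99.
Checksum = ~0x7A99 & 0xFFFF = 0x8566.

8566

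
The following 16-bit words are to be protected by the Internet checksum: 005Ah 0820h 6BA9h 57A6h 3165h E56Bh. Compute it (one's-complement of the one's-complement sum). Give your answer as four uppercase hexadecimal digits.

1D65

One's-complement addition (fold any carry out of bit 15 back into bit 0):
  0x005A + 0x0820 = 0x0087A
  0x087A + 0x6BA9 = 0x07423
  0x7423 + 0x57A6 = 0x0CBC9
  0xCBC9 + 0x3165 = 0x0FD2E
  0xFD2E + 0xE56B = 0x1E299 → wrap carry → 0xE29A
One's-complement sum = 0xE29A.
Checksum = ~0xE29A & 0xFFFF = 0x1D65.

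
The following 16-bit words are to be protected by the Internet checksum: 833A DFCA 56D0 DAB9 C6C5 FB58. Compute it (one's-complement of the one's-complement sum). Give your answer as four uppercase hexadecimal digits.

One's-complement addition (fold any carry out of bit 15 back into bit 0):
  0x833A + 0xDFCA = 0x16304 → wrap carry → 0x6305
  0x6305 + 0x56D0 = 0x0B9D5
  0xB9D5 + 0xDAB9 = 0x1948E → wrap carry → 0x948F
  0x948F + 0xC6C5 = 0x15B54 → wrap carry → 0x5B55
  0x5B55 + 0xFB58 = 0x156AD → wrap carry → 0x56AE
One's-complement sum = 0x56AE.
Checksum = ~0x56AE & 0xFFFF = 0xA951.

A951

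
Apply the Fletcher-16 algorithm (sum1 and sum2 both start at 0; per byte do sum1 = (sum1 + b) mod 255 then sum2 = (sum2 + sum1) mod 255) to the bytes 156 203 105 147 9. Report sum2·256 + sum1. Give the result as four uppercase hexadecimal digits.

Running sums (mod 255):
  after byte 0 (156): sum1=156, sum2=156
  after byte 1 (203): sum1=104, sum2=5
  after byte 2 (105): sum1=209, sum2=214
  after byte 3 (147): sum1=101, sum2=60
  after byte 4 (9): sum1=110, sum2=170
Checksum = sum2·256 + sum1 = 170·256 + 110 = 43630 = 0xAA6E.

AA6E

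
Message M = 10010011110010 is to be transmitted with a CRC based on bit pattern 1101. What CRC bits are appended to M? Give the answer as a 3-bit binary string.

111

Append 3 zeros: 10010011110010000. Divide by 1101 (XOR where the leading bit is 1):
  pos 0: 1001 XOR 1101 = 0100
  pos 1: 1000 XOR 1101 = 0101
  pos 2: 1010 XOR 1101 = 0111
  pos 3: 1111 XOR 1101 = 0010
  pos 5: 1011 XOR 1101 = 0110
  pos 6: 1101 XOR 1101 = 0000
  pos 12: 1000 XOR 1101 = 0101
  pos 13: 1010 XOR 1101 = 0111
Remainder (last 3 bits) = 111. This is the CRC / FCS.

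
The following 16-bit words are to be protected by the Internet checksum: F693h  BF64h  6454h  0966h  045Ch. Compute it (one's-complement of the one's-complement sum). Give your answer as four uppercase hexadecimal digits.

One's-complement addition (fold any carry out of bit 15 back into bit 0):
  0xF693 + 0xBF64 = 0x1B5F7 → wrap carry → 0xB5F8
  0xB5F8 + 0x6454 = 0x11A4C → wrap carry → 0x1A4D
  0x1A4D + 0x0966 = 0x023B3
  0x23B3 + 0x045C = 0x0280F
One's-complement sum = 0x280F.
Checksum = ~0x280F & 0xFFFF = 0xD7F0.

D7F0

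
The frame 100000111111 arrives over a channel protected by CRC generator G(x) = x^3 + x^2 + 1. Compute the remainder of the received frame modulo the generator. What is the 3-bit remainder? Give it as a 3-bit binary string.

001

Modulo-2 division of 100000111111 by 1101:
  pos 0: 1000 XOR 1101 = 0101
  pos 1: 1010 XOR 1101 = 0111
  pos 2: 1110 XOR 1101 = 0011
  pos 4: 1111 XOR 1101 = 0010
  pos 6: 1011 XOR 1101 = 0110
  pos 7: 1101 XOR 1101 = 0000
Remainder = 001 (nonzero — an error is detected).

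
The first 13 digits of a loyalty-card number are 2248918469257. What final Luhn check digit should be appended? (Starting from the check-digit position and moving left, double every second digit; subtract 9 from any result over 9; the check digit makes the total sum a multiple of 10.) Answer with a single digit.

1

Partial digits right→left: 7 5 2 9 6 4 8 1 9 8 4 2 2
Double every second digit counting from the check-digit position (so the 1st, 3rd, 5th, ... of the partial from the right).
  doubled (with −9 where >9): 5 4 3 7 9 8 4 → sum 40
  kept as-is: 5 9 4 1 8 2 → sum 29
Total = 40 + 29 = 69.
Check digit = (10 − (69 mod 10)) mod 10 = 1.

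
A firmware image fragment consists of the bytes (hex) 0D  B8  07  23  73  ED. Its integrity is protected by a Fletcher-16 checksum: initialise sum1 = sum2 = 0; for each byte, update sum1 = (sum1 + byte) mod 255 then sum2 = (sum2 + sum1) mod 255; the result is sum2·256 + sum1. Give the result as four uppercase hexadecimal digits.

4451

Running sums (mod 255):
  after byte 0 (0D): sum1=13, sum2=13
  after byte 1 (B8): sum1=197, sum2=210
  after byte 2 (07): sum1=204, sum2=159
  after byte 3 (23): sum1=239, sum2=143
  after byte 4 (73): sum1=99, sum2=242
  after byte 5 (ED): sum1=81, sum2=68
Checksum = sum2·256 + sum1 = 68·256 + 81 = 17489 = 0x4451.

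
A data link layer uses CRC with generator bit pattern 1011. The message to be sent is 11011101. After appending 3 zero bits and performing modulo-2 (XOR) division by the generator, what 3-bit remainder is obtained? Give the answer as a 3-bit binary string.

Append 3 zeros: 11011101000. Divide by 1011 (XOR where the leading bit is 1):
  pos 0: 1101 XOR 1011 = 0110
  pos 1: 1101 XOR 1011 = 0110
  pos 2: 1101 XOR 1011 = 0110
  pos 3: 1100 XOR 1011 = 0111
  pos 4: 1111 XOR 1011 = 0100
  pos 5: 1000 XOR 1011 = 0011
  pos 7: 1100 XOR 1011 = 0111
Remainder (last 3 bits) = 111. This is the CRC / FCS.

111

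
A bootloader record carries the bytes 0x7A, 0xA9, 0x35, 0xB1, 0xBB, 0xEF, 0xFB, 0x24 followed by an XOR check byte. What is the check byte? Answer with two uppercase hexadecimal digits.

XOR the bytes together:
  start with 0x7A
  0x7A ⊕ 0xA9 = 0xD3
  0xD3 ⊕ 0x35 = 0xE6
  0xE6 ⊕ 0xB1 = 0x57
  0x57 ⊕ 0xBB = 0xEC
  0xEC ⊕ 0xEF = 0x03
  0x03 ⊕ 0xFB = 0xF8
  0xF8 ⊕ 0x24 = 0xDC

DC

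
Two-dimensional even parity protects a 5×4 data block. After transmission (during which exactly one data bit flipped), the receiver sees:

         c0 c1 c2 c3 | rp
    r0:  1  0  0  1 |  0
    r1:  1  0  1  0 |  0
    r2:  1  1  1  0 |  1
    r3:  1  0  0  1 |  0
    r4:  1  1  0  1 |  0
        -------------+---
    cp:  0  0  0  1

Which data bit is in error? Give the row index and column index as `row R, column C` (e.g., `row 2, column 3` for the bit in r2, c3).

row 4, column 0

Recompute each row's even parity and compare to rp:
  r0: data parity 0, sent rp 0 → ok
  r1: data parity 0, sent rp 0 → ok
  r2: data parity 1, sent rp 1 → ok
  r3: data parity 0, sent rp 0 → ok
  r4: data parity 1, sent rp 0 → mismatch
Recompute each column's even parity and compare to cp:
  c0: data parity 1, sent cp 0 → mismatch
  c1: data parity 0, sent cp 0 → ok
  c2: data parity 0, sent cp 0 → ok
  c3: data parity 1, sent cp 1 → ok
Exactly one row (r4) and one column (c0) fail → the flipped bit is at their intersection.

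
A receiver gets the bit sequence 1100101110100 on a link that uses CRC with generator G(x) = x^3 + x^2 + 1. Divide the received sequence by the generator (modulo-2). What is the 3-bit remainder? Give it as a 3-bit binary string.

000

Modulo-2 division of 1100101110100 by 1101:
  pos 0: 1100 XOR 1101 = 0001
  pos 3: 1101 XOR 1101 = 0000
  pos 7: 1101 XOR 1101 = 0000
Remainder = 000 (zero — the frame passes the CRC check).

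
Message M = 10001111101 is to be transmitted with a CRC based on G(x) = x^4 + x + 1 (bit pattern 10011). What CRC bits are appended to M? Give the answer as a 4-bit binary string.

Append 4 zeros: 100011111010000. Divide by 10011 (XOR where the leading bit is 1):
  pos 0: 10001 XOR 10011 = 00010
  pos 3: 10111 XOR 10011 = 00100
  pos 5: 10010 XOR 10011 = 00001
  pos 9: 11000 XOR 10011 = 01011
  pos 10: 10110 XOR 10011 = 00101
Remainder (last 4 bits) = 0101. This is the CRC / FCS.

0101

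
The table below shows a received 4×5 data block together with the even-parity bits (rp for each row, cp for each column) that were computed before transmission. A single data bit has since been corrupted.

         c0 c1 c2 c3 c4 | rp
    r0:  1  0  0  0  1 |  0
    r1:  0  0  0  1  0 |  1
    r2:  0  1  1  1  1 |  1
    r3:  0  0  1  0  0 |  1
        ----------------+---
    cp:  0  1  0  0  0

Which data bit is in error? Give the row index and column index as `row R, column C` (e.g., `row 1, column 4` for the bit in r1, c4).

Recompute each row's even parity and compare to rp:
  r0: data parity 0, sent rp 0 → ok
  r1: data parity 1, sent rp 1 → ok
  r2: data parity 0, sent rp 1 → mismatch
  r3: data parity 1, sent rp 1 → ok
Recompute each column's even parity and compare to cp:
  c0: data parity 1, sent cp 0 → mismatch
  c1: data parity 1, sent cp 1 → ok
  c2: data parity 0, sent cp 0 → ok
  c3: data parity 0, sent cp 0 → ok
  c4: data parity 0, sent cp 0 → ok
Exactly one row (r2) and one column (c0) fail → the flipped bit is at their intersection.

row 2, column 0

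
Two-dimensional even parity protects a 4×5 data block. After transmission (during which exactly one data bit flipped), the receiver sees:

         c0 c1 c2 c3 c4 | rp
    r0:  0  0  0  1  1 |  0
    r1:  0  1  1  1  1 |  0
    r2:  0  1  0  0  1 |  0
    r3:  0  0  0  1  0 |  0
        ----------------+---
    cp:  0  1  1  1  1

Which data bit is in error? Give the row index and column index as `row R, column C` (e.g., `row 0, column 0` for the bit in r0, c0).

Recompute each row's even parity and compare to rp:
  r0: data parity 0, sent rp 0 → ok
  r1: data parity 0, sent rp 0 → ok
  r2: data parity 0, sent rp 0 → ok
  r3: data parity 1, sent rp 0 → mismatch
Recompute each column's even parity and compare to cp:
  c0: data parity 0, sent cp 0 → ok
  c1: data parity 0, sent cp 1 → mismatch
  c2: data parity 1, sent cp 1 → ok
  c3: data parity 1, sent cp 1 → ok
  c4: data parity 1, sent cp 1 → ok
Exactly one row (r3) and one column (c1) fail → the flipped bit is at their intersection.

row 3, column 1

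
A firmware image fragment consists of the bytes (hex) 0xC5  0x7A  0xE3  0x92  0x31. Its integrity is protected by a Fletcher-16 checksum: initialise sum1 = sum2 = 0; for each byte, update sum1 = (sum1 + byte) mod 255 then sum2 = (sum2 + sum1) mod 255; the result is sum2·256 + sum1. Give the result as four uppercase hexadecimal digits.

Running sums (mod 255):
  after byte 0 (0xC5): sum1=197, sum2=197
  after byte 1 (0x7A): sum1=64, sum2=6
  after byte 2 (0xE3): sum1=36, sum2=42
  after byte 3 (0x92): sum1=182, sum2=224
  after byte 4 (0x31): sum1=231, sum2=200
Checksum = sum2·256 + sum1 = 200·256 + 231 = 51431 = 0xC8E7.

C8E7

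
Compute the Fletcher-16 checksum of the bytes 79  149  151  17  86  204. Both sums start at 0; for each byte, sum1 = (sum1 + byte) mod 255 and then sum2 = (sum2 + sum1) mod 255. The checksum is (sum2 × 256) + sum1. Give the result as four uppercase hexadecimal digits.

D2B0

Running sums (mod 255):
  after byte 0 (79): sum1=79, sum2=79
  after byte 1 (149): sum1=228, sum2=52
  after byte 2 (151): sum1=124, sum2=176
  after byte 3 (17): sum1=141, sum2=62
  after byte 4 (86): sum1=227, sum2=34
  after byte 5 (204): sum1=176, sum2=210
Checksum = sum2·256 + sum1 = 210·256 + 176 = 53936 = 0xD2B0.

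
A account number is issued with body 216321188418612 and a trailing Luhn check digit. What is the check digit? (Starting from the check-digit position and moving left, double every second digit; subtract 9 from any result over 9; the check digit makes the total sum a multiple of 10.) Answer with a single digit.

5

Partial digits right→left: 2 1 6 8 1 4 8 8 1 1 2 3 6 1 2
Double every second digit counting from the check-digit position (so the 1st, 3rd, 5th, ... of the partial from the right).
  doubled (with −9 where >9): 4 3 2 7 2 4 3 4 → sum 29
  kept as-is: 1 8 4 8 1 3 1 → sum 26
Total = 29 + 26 = 55.
Check digit = (10 − (55 mod 10)) mod 10 = 5.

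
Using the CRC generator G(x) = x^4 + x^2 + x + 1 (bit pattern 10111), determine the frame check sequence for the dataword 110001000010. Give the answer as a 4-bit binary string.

0101

Append 4 zeros: 1100010000100000. Divide by 10111 (XOR where the leading bit is 1):
  pos 0: 11000 XOR 10111 = 01111
  pos 1: 11111 XOR 10111 = 01000
  pos 2: 10000 XOR 10111 = 00111
  pos 4: 11100 XOR 10111 = 01011
  pos 5: 10110 XOR 10111 = 00001
  pos 9: 11000 XOR 10111 = 01111
  pos 10: 11110 XOR 10111 = 01001
  pos 11: 10010 XOR 10111 = 00101
Remainder (last 4 bits) = 0101. This is the CRC / FCS.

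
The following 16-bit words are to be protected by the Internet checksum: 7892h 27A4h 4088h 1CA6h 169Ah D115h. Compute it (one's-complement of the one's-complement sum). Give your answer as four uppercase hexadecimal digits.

1AEB

One's-complement addition (fold any carry out of bit 15 back into bit 0):
  0x7892 + 0x27A4 = 0x0A036
  0xA036 + 0x4088 = 0x0E0BE
  0xE0BE + 0x1CA6 = 0x0FD64
  0xFD64 + 0x169A = 0x113FE → wrap carry → 0x13FF
  0x13FF + 0xD115 = 0x0E514
One's-complement sum = 0xE514.
Checksum = ~0xE514 & 0xFFFF = 0x1AEB.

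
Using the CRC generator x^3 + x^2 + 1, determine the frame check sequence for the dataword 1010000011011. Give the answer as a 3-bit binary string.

Append 3 zeros: 1010000011011000. Divide by 1101 (XOR where the leading bit is 1):
  pos 0: 1010 XOR 1101 = 0111
  pos 1: 1110 XOR 1101 = 0011
  pos 3: 1100 XOR 1101 = 0001
  pos 6: 1011 XOR 1101 = 0110
  pos 7: 1100 XOR 1101 = 0001
  pos 10: 1110 XOR 1101 = 0011
  pos 12: 1100 XOR 1101 = 0001
Remainder (last 3 bits) = 001. This is the CRC / FCS.

001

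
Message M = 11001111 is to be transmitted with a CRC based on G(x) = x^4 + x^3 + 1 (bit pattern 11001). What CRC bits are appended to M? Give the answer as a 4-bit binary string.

Append 4 zeros: 110011110000. Divide by 11001 (XOR where the leading bit is 1):
  pos 0: 11001 XOR 11001 = 00000
  pos 5: 11100 XOR 11001 = 00101
  pos 7: 10100 XOR 11001 = 01101
Remainder (last 4 bits) = 1101. This is the CRC / FCS.

1101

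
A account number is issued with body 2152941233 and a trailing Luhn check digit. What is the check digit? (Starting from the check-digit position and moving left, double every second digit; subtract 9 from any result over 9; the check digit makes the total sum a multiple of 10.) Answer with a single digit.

6

Partial digits right→left: 3 3 2 1 4 9 2 5 1 2
Double every second digit counting from the check-digit position (so the 1st, 3rd, 5th, ... of the partial from the right).
  doubled (with −9 where >9): 6 4 8 4 2 → sum 24
  kept as-is: 3 1 9 5 2 → sum 20
Total = 24 + 20 = 44.
Check digit = (10 − (44 mod 10)) mod 10 = 6.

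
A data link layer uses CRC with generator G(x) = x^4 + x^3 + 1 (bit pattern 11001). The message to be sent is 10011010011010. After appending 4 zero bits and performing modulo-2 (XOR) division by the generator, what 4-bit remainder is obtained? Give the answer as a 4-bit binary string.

Append 4 zeros: 100110100110100000. Divide by 11001 (XOR where the leading bit is 1):
  pos 0: 10011 XOR 11001 = 01010
  pos 1: 10100 XOR 11001 = 01101
  pos 2: 11011 XOR 11001 = 00010
  pos 5: 10001 XOR 11001 = 01000
  pos 6: 10001 XOR 11001 = 01000
  pos 7: 10000 XOR 11001 = 01001
  pos 8: 10011 XOR 11001 = 01010
  pos 9: 10100 XOR 11001 = 01101
  pos 10: 11010 XOR 11001 = 00011
  pos 13: 11000 XOR 11001 = 00001
Remainder (last 4 bits) = 0001. This is the CRC / FCS.

0001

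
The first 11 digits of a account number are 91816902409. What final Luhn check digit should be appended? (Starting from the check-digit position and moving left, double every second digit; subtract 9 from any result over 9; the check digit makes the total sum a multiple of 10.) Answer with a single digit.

1

Partial digits right→left: 9 0 4 2 0 9 6 1 8 1 9
Double every second digit counting from the check-digit position (so the 1st, 3rd, 5th, ... of the partial from the right).
  doubled (with −9 where >9): 9 8 0 3 7 9 → sum 36
  kept as-is: 0 2 9 1 1 → sum 13
Total = 36 + 13 = 49.
Check digit = (10 − (49 mod 10)) mod 10 = 1.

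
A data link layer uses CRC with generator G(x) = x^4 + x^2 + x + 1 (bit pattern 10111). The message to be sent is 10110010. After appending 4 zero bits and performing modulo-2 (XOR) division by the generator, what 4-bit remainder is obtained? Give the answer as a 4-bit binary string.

1111

Append 4 zeros: 101100100000. Divide by 10111 (XOR where the leading bit is 1):
  pos 0: 10110 XOR 10111 = 00001
  pos 4: 10100 XOR 10111 = 00011
  pos 7: 11000 XOR 10111 = 01111
Remainder (last 4 bits) = 1111. This is the CRC / FCS.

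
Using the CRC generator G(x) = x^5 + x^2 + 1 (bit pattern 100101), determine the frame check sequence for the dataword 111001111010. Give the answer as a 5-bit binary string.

Append 5 zeros: 11100111101000000. Divide by 100101 (XOR where the leading bit is 1):
  pos 0: 111001 XOR 100101 = 011100
  pos 1: 111001 XOR 100101 = 011100
  pos 2: 111001 XOR 100101 = 011100
  pos 3: 111001 XOR 100101 = 011100
  pos 4: 111000 XOR 100101 = 011101
  pos 5: 111011 XOR 100101 = 011110
  pos 6: 111100 XOR 100101 = 011001
  pos 7: 110010 XOR 100101 = 010111
  pos 8: 101110 XOR 100101 = 001011
  pos 10: 101100 XOR 100101 = 001001
Remainder (last 5 bits) = 10010. This is the CRC / FCS.

10010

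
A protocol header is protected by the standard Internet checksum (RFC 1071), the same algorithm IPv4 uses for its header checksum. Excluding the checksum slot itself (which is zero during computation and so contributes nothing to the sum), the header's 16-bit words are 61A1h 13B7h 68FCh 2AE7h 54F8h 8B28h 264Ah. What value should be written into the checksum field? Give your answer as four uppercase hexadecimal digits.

F058

One's-complement addition (fold any carry out of bit 15 back into bit 0):
  0x61A1 + 0x13B7 = 0x07558
  0x7558 + 0x68FC = 0x0DE54
  0xDE54 + 0x2AE7 = 0x1093B → wrap carry → 0x093C
  0x093C + 0x54F8 = 0x05E34
  0x5E34 + 0x8B28 = 0x0E95C
  0xE95C + 0x264A = 0x10FA6 → wrap carry → 0x0FA7
One's-complement sum = 0x0FA7.
Checksum = ~0x0FA7 & 0xFFFF = 0xF058.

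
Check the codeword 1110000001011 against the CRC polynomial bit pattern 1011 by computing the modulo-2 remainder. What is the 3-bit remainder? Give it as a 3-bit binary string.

Modulo-2 division of 1110000001011 by 1011:
  pos 0: 1110 XOR 1011 = 0101
  pos 1: 1010 XOR 1011 = 0001
  pos 4: 1000 XOR 1011 = 0011
  pos 6: 1101 XOR 1011 = 0110
  pos 7: 1100 XOR 1011 = 0111
  pos 8: 1111 XOR 1011 = 0100
  pos 9: 1001 XOR 1011 = 0010
Remainder = 010 (nonzero — an error is detected).

010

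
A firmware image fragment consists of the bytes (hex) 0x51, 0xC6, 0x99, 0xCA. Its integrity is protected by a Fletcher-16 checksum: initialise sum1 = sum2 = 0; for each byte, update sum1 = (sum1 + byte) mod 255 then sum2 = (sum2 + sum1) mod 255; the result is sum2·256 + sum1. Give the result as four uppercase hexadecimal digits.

977C

Running sums (mod 255):
  after byte 0 (0x51): sum1=81, sum2=81
  after byte 1 (0xC6): sum1=24, sum2=105
  after byte 2 (0x99): sum1=177, sum2=27
  after byte 3 (0xCA): sum1=124, sum2=151
Checksum = sum2·256 + sum1 = 151·256 + 124 = 38780 = 0x977C.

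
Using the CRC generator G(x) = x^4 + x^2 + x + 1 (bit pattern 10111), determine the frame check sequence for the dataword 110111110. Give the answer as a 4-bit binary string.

1011

Append 4 zeros: 1101111100000. Divide by 10111 (XOR where the leading bit is 1):
  pos 0: 11011 XOR 10111 = 01100
  pos 1: 11001 XOR 10111 = 01110
  pos 2: 11101 XOR 10111 = 01010
  pos 3: 10101 XOR 10111 = 00010
  pos 6: 10000 XOR 10111 = 00111
  pos 8: 11100 XOR 10111 = 01011
Remainder (last 4 bits) = 1011. This is the CRC / FCS.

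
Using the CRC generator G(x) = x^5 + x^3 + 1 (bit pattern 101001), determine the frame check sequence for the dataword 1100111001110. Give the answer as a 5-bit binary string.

Append 5 zeros: 110011100111000000. Divide by 101001 (XOR where the leading bit is 1):
  pos 0: 110011 XOR 101001 = 011010
  pos 1: 110101 XOR 101001 = 011100
  pos 2: 111000 XOR 101001 = 010001
  pos 3: 100010 XOR 101001 = 001011
  pos 5: 101111 XOR 101001 = 000110
  pos 8: 110100 XOR 101001 = 011101
  pos 9: 111010 XOR 101001 = 010011
  pos 10: 100110 XOR 101001 = 001111
  pos 12: 111100 XOR 101001 = 010101
Remainder (last 5 bits) = 10101. This is the CRC / FCS.

10101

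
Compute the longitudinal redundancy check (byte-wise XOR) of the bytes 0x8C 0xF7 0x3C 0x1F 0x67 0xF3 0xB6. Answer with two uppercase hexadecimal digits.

XOR the bytes together:
  start with 0x8C
  0x8C ⊕ 0xF7 = 0x7B
  0x7B ⊕ 0x3C = 0x47
  0x47 ⊕ 0x1F = 0x58
  0x58 ⊕ 0x67 = 0x3F
  0x3F ⊕ 0xF3 = 0xCC
  0xCC ⊕ 0xB6 = 0x7A

7A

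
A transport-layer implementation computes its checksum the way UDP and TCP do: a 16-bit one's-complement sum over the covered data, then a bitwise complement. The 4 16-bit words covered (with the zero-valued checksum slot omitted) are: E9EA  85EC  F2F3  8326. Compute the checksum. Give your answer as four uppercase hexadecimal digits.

One's-complement addition (fold any carry out of bit 15 back into bit 0):
  0xE9EA + 0x85EC = 0x16FD6 → wrap carry → 0x6FD7
  0x6FD7 + 0xF2F3 = 0x162CA → wrap carry → 0x62CB
  0x62CB + 0x8326 = 0x0E5F1
One's-complement sum = 0xE5F1.
Checksum = ~0xE5F1 & 0xFFFF = 0x1A0E.

1A0E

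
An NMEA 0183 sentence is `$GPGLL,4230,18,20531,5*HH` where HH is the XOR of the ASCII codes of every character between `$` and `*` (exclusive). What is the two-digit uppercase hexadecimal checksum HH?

5C

XOR the ASCII codes of the payload characters:
  'G' = 0x47 → acc = 0x47
  'P' = 0x50 → acc = 0x17
  'G' = 0x47 → acc = 0x50
  'L' = 0x4C → acc = 0x1C
  'L' = 0x4C → acc = 0x50
  ',' = 0x2C → acc = 0x7C
  '4' = 0x34 → acc = 0x48
  '2' = 0x32 → acc = 0x7A
  '3' = 0x33 → acc = 0x49
  '0' = 0x30 → acc = 0x79
  ',' = 0x2C → acc = 0x55
  '1' = 0x31 → acc = 0x64
  '8' = 0x38 → acc = 0x5C
  ',' = 0x2C → acc = 0x70
  '2' = 0x32 → acc = 0x42
  '0' = 0x30 → acc = 0x72
  '5' = 0x35 → acc = 0x47
  '3' = 0x33 → acc = 0x74
  '1' = 0x31 → acc = 0x45
  ',' = 0x2C → acc = 0x69
  '5' = 0x35 → acc = 0x5C
Checksum = 0x5C.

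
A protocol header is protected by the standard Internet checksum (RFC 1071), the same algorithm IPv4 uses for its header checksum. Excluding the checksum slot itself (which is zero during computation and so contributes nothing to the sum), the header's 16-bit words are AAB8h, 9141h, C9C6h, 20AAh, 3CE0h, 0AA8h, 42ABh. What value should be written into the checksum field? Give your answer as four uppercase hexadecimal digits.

One's-complement addition (fold any carry out of bit 15 back into bit 0):
  0xAAB8 + 0x9141 = 0x13BF9 → wrap carry → 0x3BFA
  0x3BFA + 0xC9C6 = 0x105C0 → wrap carry → 0x05C1
  0x05C1 + 0x20AA = 0x0266B
  0x266B + 0x3CE0 = 0x0634B
  0x634B + 0x0AA8 = 0x06DF3
  0x6DF3 + 0x42AB = 0x0B09E
One's-complement sum = 0xB09E.
Checksum = ~0xB09E & 0xFFFF = 0x4F61.

4F61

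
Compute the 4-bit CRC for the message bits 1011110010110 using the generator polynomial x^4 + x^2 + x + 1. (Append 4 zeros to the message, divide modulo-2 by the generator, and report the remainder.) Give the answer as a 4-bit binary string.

0000

Append 4 zeros: 10111100101100000. Divide by 10111 (XOR where the leading bit is 1):
  pos 0: 10111 XOR 10111 = 00000
  pos 5: 10010 XOR 10111 = 00101
  pos 7: 10111 XOR 10111 = 00000
Remainder (last 4 bits) = 0000. This is the CRC / FCS.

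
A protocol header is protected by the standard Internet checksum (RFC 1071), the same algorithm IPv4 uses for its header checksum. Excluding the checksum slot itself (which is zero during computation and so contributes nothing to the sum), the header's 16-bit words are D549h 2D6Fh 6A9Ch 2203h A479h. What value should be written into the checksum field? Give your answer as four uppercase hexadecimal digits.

CC2D

One's-complement addition (fold any carry out of bit 15 back into bit 0):
  0xD549 + 0x2D6F = 0x102B8 → wrap carry → 0x02B9
  0x02B9 + 0x6A9C = 0x06D55
  0x6D55 + 0x2203 = 0x08F58
  0x8F58 + 0xA479 = 0x133D1 → wrap carry → 0x33D2
One's-complement sum = 0x33D2.
Checksum = ~0x33D2 & 0xFFFF = 0xCC2D.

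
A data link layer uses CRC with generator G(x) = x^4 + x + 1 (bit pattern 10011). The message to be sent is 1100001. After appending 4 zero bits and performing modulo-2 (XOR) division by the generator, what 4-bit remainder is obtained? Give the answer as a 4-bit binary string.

1110

Append 4 zeros: 11000010000. Divide by 10011 (XOR where the leading bit is 1):
  pos 0: 11000 XOR 10011 = 01011
  pos 1: 10110 XOR 10011 = 00101
  pos 3: 10110 XOR 10011 = 00101
  pos 5: 10100 XOR 10011 = 00111
Remainder (last 4 bits) = 1110. This is the CRC / FCS.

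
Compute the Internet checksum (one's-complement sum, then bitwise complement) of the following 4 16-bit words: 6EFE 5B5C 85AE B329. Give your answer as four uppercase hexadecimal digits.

FCCC

One's-complement addition (fold any carry out of bit 15 back into bit 0):
  0x6EFE + 0x5B5C = 0x0CA5A
  0xCA5A + 0x85AE = 0x15008 → wrap carry → 0x5009
  0x5009 + 0xB329 = 0x10332 → wrap carry → 0x0333
One's-complement sum = 0x0333.
Checksum = ~0x0333 & 0xFFFF = 0xFCCC.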